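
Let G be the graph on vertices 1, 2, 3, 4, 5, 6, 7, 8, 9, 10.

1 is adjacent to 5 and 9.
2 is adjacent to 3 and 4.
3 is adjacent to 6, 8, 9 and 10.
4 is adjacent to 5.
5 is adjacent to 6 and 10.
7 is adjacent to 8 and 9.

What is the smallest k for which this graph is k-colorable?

The cycle 4-5-10-3-2-4 has odd length 5, so it cannot be 2-colored; at least 3 colors are needed.
3 colors suffice: color red → {3, 5, 7}; color blue → {4, 6, 8, 9, 10}; color green → {1, 2}. No two adjacent vertices share a color.

3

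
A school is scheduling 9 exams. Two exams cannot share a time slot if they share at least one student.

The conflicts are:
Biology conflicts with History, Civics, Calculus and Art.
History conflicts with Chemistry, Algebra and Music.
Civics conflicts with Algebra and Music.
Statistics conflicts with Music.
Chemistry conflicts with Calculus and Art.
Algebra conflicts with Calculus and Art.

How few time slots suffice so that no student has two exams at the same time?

Biology and Calculus conflict, so at least 2 time slots are needed.
2 time slots suffice: time slot 1 → {Biology, Chemistry, Algebra, Music}; time slot 2 → {History, Civics, Statistics, Calculus, Art}. Every pair that conflicts lands in different time slots.

2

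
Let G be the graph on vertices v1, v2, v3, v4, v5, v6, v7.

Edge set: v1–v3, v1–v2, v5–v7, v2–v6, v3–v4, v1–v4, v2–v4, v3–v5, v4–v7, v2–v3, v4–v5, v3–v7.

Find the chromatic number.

v1, v2, v3, v4 form a clique, so at least 4 colors are needed.
4 colors suffice: color red → {v3, v6}; color blue → {v4}; color green → {v2, v7}; color yellow → {v1, v5}. Each edge has distinct colors on its endpoints.

4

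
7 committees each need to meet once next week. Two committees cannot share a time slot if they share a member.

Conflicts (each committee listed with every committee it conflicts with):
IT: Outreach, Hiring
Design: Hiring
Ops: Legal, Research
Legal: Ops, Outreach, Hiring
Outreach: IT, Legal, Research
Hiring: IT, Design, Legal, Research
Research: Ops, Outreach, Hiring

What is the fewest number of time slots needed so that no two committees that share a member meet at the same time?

Legal and Outreach conflict, so at least 2 time slots are needed.
2 time slots suffice: IT=2, Design=2, Ops=1, Legal=2, Outreach=1, Hiring=1, Research=2. Every pair that conflicts lands in different time slots.

2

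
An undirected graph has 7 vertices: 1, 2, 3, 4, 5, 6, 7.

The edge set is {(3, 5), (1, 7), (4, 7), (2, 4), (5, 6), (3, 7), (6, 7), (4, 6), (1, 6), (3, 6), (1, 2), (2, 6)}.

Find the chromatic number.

3

3, 5, 6 are pairwise adjacent, so at least 3 colors are needed.
3 colors suffice: 1=green, 2=blue, 3=green, 4=green, 5=blue, 6=red, 7=blue. No two adjacent vertices share a color.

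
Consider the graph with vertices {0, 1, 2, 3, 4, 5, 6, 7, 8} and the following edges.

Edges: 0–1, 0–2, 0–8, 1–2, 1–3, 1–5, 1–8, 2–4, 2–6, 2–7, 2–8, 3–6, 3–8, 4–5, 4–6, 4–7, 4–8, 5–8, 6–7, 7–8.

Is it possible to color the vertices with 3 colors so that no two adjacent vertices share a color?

2, 4, 6, 7 are mutually adjacent (a clique of size 4), so at least 4 colors are needed.
So 3 colors are not enough.

No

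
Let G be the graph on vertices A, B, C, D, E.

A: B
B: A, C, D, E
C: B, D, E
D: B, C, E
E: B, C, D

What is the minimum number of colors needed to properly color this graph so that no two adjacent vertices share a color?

B, C, D, E are pairwise adjacent (a clique of size 4), so at least 4 colors are needed.
4 colors suffice: color red → {B}; color blue → {A, D}; color green → {E}; color yellow → {C}. Each edge has distinct colors on its endpoints.

4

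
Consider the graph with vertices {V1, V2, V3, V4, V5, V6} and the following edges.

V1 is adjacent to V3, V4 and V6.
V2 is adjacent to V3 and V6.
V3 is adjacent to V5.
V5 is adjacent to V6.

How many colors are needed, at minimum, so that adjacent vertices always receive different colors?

V2 and V6 are adjacent, so at least 2 colors are needed.
A valid assignment using 2 colors: V1=2, V2=2, V3=1, V4=1, V5=2, V6=1. Every edge joins two different colors.

2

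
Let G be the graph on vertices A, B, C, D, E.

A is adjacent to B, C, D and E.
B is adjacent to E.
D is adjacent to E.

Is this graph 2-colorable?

A, D, E are mutually adjacent, so at least 3 colors are needed.
So 2 colors are not enough.

No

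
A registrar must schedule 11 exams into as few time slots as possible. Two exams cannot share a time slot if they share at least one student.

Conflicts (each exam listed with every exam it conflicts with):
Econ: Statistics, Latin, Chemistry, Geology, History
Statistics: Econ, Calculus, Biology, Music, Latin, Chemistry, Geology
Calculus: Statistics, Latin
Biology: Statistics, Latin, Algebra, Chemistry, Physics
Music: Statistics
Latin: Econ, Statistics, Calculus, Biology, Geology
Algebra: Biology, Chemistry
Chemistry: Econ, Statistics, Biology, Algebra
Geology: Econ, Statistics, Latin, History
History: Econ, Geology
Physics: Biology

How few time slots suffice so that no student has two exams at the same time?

Econ, Statistics, Latin, Geology all conflict with each other, so at least 4 time slots are needed.
A valid assignment using 4 time slots: Econ=2, Statistics=1, Calculus=2, Biology=2, Music=2, Latin=3, Algebra=1, Chemistry=3, Geology=4, History=1, Physics=1. Every pair that conflicts lands in different time slots.

4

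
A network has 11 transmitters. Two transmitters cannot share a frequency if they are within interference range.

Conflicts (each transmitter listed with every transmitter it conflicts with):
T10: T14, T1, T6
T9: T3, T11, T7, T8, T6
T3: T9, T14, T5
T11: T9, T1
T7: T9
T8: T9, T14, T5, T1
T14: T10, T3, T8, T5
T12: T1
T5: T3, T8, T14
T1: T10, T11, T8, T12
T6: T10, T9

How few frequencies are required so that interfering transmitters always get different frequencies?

T8, T14, T5 are mutually in conflict, so at least 3 frequencies are needed.
A valid assignment using 3 frequencies: T10=2, T9=1, T3=2, T11=2, T7=2, T8=2, T14=1, T12=2, T5=3, T1=1, T6=3. Every pair that conflicts lands in different frequencies.

3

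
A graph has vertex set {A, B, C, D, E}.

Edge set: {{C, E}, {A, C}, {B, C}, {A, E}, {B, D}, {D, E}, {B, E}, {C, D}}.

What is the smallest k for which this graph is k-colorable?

4

B, C, D, E form a clique, so at least 4 colors are needed.
4 colors suffice: A=3, B=3, C=1, D=4, E=2. No two adjacent vertices share a color.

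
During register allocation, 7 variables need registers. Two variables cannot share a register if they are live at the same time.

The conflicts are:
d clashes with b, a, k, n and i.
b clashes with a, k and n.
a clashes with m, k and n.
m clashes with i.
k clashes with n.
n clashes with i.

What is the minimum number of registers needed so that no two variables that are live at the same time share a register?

d, b, a, k, n pairwise conflict, so at least 5 registers are needed.
5 registers suffice: register 1 → {d, m}; register 2 → {a, i}; register 3 → {n}; register 4 → {b}; register 5 → {k}. Every pair that conflicts lands in different registers.

5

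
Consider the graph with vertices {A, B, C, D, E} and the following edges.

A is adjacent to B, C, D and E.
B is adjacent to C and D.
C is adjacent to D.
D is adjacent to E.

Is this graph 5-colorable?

Yes

The chromatic number is 4. A, B, C, D form a clique, so at least 4 colors are needed.
One proper 4-coloring: A=2, B=3, C=4, D=1, E=3.
Since 5 ≥ 4, a proper 5-coloring certainly exists.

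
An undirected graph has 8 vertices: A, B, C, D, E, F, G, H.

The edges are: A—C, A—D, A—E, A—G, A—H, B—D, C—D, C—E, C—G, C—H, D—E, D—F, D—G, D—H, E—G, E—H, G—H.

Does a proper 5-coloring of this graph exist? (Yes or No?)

A, C, D, E, G, H are pairwise adjacent (a clique of size 6), so at least 6 colors are needed.
So 5 colors are not enough.

No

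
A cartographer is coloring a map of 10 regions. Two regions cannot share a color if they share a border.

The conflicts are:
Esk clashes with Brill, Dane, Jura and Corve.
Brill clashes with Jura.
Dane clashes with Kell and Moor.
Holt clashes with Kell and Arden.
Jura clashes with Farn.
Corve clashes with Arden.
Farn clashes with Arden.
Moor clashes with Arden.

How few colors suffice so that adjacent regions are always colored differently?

3

Esk, Brill, Jura pairwise conflict, so at least 3 colors are needed.
3 colors suffice: color 1 → {Esk, Kell, Arden}; color 2 → {Dane, Holt, Jura, Corve}; color 3 → {Brill, Farn, Moor}. Each listed conflict is separated.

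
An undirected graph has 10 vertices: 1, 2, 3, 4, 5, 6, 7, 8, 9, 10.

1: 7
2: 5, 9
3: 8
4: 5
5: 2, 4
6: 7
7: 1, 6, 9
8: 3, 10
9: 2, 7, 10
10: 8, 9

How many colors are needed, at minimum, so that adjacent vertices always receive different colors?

2 and 9 are adjacent, so at least 2 colors are needed.
One proper 2-coloring: 1=a, 2=b, 3=b, 4=b, 5=a, 6=a, 7=b, 8=a, 9=a, 10=b. Every edge joins two different colors.

2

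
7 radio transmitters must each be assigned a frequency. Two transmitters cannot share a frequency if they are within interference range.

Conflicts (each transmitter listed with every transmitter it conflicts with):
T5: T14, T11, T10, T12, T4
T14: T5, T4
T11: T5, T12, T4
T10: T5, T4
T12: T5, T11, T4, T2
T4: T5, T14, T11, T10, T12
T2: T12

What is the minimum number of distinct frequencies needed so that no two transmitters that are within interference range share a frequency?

T5, T11, T12, T4 all conflict with each other, so at least 4 frequencies are needed.
4 frequencies suffice: frequency 1 → {T4, T2}; frequency 2 → {T5}; frequency 3 → {T14, T10, T12}; frequency 4 → {T11}. Every pair that conflicts lands in different frequencies.

4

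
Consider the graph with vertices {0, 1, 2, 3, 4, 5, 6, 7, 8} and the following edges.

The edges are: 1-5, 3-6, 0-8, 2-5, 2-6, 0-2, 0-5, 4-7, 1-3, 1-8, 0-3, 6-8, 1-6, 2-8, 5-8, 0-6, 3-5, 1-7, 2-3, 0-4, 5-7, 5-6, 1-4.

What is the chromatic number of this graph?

5

0, 2, 5, 6, 8 form a clique, so at least 5 colors are needed.
5 colors suffice: color a → {4, 5}; color b → {0, 1}; color c → {6, 7}; color d → {2}; color e → {3, 8}. Each edge has distinct colors on its endpoints.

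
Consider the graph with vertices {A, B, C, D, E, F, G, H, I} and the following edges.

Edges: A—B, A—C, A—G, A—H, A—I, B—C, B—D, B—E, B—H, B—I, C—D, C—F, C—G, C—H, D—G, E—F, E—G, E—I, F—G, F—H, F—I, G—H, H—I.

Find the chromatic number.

A, C, G, H are pairwise adjacent (a clique of size 4), so at least 4 colors are needed.
One proper 4-coloring: A=4, B=1, C=3, D=2, E=2, F=4, G=1, H=2, I=3. Every edge joins two different colors.

4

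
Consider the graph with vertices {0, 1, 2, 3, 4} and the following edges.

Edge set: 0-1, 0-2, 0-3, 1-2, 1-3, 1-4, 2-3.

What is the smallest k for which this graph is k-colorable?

4

0, 1, 2, 3 are pairwise adjacent (a clique of size 4), so at least 4 colors are needed.
4 colors suffice: color a → {1}; color b → {0, 4}; color c → {3}; color d → {2}. Each edge has distinct colors on its endpoints.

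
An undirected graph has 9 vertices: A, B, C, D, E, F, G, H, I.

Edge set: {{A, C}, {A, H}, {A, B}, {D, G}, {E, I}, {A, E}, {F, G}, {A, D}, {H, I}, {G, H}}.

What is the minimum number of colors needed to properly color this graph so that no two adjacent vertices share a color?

A and E are adjacent, so at least 2 colors are needed.
A valid assignment using 2 colors: A=red, B=blue, C=blue, D=blue, E=blue, F=blue, G=red, H=blue, I=red. No two adjacent vertices share a color.

2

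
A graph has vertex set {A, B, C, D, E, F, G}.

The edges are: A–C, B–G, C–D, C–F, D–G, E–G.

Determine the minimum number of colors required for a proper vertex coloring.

E and G are adjacent, so at least 2 colors are needed.
One proper 2-coloring: A=blue, B=blue, C=red, D=blue, E=blue, F=blue, G=red. Every edge joins two different colors.

2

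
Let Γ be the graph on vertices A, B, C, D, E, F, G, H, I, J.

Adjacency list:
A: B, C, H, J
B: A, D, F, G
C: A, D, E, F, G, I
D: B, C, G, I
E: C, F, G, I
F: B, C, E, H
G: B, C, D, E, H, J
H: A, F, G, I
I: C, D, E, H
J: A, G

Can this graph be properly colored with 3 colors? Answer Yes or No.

Yes

The chromatic number is 3. B, D, G are mutually adjacent, so at least 3 colors are needed.
3 colors suffice: color 1 → {A, F, G, I}; color 2 → {B, C, H, J}; color 3 → {D, E}.
That is already a proper 3-coloring.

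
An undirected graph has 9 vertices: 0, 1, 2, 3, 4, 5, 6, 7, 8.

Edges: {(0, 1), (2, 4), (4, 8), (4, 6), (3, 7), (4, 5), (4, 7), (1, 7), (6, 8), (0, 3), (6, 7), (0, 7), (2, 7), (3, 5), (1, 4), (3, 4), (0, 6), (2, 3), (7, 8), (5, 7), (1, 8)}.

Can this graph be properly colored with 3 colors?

No

2, 3, 4, 7 are pairwise adjacent (a clique of size 4), so at least 4 colors are needed.
So 3 colors are not enough.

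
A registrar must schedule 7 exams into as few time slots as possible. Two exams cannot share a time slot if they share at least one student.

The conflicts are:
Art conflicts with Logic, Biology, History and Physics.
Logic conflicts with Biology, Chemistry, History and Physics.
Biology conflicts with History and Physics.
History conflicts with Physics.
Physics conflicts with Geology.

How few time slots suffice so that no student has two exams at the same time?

5

Art, Logic, Biology, History, Physics are mutually in conflict, so at least 5 time slots are needed.
5 time slots suffice: time slot 1 → {Logic, Geology}; time slot 2 → {Chemistry, Physics}; time slot 3 → {Biology}; time slot 4 → {Art}; time slot 5 → {History}. No two conflicting exams share a time slot.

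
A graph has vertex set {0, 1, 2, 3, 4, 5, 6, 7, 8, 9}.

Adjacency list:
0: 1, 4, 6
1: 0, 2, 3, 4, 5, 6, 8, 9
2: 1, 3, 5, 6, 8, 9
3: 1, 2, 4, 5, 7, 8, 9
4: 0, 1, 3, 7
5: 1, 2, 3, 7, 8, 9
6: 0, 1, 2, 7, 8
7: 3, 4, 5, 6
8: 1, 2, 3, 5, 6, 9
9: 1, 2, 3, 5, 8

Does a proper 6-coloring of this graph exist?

The chromatic number is 6. 1, 2, 3, 5, 8, 9 are mutually adjacent (a clique of size 6), so at least 6 colors are needed.
6 colors suffice: color a → {1, 7}; color b → {3, 6}; color c → {4, 8}; color d → {0, 2}; color e → {5}; color f → {9}.
That is already a proper 6-coloring.

Yes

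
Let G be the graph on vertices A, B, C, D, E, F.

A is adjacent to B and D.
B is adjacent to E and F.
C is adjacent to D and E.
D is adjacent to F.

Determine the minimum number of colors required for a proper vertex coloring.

3

The cycle C-D-A-B-E-C has odd length 5, so it cannot be 2-colored; at least 3 colors are needed.
A valid assignment using 3 colors: A=blue, B=red, C=green, D=red, E=blue, F=blue. Every edge joins two different colors.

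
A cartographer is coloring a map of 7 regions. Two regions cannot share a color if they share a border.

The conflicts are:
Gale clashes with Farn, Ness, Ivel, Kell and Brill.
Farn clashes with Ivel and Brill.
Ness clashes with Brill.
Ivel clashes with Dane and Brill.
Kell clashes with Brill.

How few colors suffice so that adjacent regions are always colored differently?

Gale, Farn, Ivel, Brill are mutually in conflict, so at least 4 colors are needed.
One proper 4-coloring: Gale=2, Farn=4, Ness=3, Ivel=3, Dane=1, Kell=3, Brill=1. Each listed conflict is separated.

4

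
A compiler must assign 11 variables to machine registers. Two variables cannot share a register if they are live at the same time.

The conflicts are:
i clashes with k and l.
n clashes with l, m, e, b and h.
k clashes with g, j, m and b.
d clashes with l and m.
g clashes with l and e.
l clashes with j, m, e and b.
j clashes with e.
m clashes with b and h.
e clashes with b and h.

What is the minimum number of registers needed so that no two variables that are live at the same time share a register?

4

n, l, m, b pairwise conflict, so at least 4 registers are needed.
4 registers suffice: register 1 → {k, l, h}; register 2 → {i, m, e}; register 3 → {d, g, j, b}; register 4 → {n}. No two conflicting variables share a register.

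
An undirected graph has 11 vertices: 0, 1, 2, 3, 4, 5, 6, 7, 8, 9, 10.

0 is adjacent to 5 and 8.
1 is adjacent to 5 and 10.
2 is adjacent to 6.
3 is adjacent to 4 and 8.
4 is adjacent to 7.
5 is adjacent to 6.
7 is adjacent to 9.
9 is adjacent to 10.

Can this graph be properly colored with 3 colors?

The chromatic number is 3. The cycle 4-3-8-0-5-1-10-9-7-4 has odd length 9, so it cannot be 2-colored; at least 3 colors are needed.
3 colors suffice: color red → {2, 4, 5, 8, 9}; color blue → {0, 1, 3, 6, 7}; color green → {10}.
That is already a proper 3-coloring.

Yes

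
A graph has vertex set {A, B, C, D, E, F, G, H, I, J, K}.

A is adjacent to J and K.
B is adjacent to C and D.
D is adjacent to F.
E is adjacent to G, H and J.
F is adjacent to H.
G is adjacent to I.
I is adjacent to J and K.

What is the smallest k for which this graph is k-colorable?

2

B and C are adjacent, so at least 2 colors are needed.
One proper 2-coloring: A=1, B=1, C=2, D=2, E=1, F=1, G=2, H=2, I=1, J=2, K=2. Each edge has distinct colors on its endpoints.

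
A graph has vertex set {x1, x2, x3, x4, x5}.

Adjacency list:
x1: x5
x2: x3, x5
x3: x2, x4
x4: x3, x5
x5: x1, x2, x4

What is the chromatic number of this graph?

2

x2 and x5 are adjacent, so at least 2 colors are needed.
2 colors suffice: color 1 → {x3, x5}; color 2 → {x1, x2, x4}. Each edge has distinct colors on its endpoints.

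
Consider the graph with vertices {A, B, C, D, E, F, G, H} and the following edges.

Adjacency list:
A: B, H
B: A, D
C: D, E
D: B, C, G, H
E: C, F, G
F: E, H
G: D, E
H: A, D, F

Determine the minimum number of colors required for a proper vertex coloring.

3

The cycle G-D-H-F-E-G has odd length 5, so it cannot be 2-colored; at least 3 colors are needed.
3 colors suffice: color red → {A, D, E}; color blue → {B, C, G, H}; color green → {F}. Every edge joins two different colors.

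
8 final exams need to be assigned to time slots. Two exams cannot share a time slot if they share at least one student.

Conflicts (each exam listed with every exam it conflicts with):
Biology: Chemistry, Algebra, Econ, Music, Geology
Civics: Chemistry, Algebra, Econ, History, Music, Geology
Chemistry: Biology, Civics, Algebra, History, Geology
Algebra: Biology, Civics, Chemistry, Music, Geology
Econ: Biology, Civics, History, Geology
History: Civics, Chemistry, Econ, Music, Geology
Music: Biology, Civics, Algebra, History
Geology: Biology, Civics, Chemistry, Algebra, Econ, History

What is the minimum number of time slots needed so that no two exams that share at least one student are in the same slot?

Civics, Econ, History, Geology are mutually in conflict, so at least 4 time slots are needed.
4 time slots suffice: Biology=2, Civics=2, Chemistry=4, Algebra=3, Econ=4, History=3, Music=1, Geology=1. No two conflicting exams share a time slot.

4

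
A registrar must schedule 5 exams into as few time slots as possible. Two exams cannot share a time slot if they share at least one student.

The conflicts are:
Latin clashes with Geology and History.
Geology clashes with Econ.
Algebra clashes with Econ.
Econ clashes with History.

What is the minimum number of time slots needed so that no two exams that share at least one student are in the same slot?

2

Latin and Geology conflict, so at least 2 time slots are needed.
Using 2 time slots: Latin=1, Geology=2, Algebra=2, Econ=1, History=2. Every pair that conflicts lands in different time slots.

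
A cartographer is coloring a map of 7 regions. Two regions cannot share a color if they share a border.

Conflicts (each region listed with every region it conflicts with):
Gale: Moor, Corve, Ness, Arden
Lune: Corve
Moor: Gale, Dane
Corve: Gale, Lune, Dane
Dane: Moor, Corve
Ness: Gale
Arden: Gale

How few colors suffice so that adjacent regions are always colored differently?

Corve and Dane conflict, so at least 2 colors are needed.
2 colors suffice: color 1 → {Gale, Lune, Dane}; color 2 → {Moor, Corve, Ness, Arden}. Every pair that conflicts lands in different colors.

2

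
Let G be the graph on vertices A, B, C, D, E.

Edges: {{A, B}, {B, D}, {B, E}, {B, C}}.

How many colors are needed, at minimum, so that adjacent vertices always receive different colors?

2

B and C are adjacent, so at least 2 colors are needed.
2 colors suffice: color 1 → {B}; color 2 → {A, C, D, E}. Each edge has distinct colors on its endpoints.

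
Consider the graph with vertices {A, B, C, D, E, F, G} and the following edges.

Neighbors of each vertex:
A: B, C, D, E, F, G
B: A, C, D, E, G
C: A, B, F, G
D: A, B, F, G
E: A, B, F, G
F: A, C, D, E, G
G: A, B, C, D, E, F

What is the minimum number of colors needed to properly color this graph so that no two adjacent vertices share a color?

A, B, E, G are pairwise adjacent (a clique of size 4), so at least 4 colors are needed.
One proper 4-coloring: A=2, B=3, C=4, D=4, E=4, F=3, G=1. No two adjacent vertices share a color.

4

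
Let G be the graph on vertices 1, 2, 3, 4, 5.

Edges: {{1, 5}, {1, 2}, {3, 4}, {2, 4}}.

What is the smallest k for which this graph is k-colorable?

3 and 4 are adjacent, so at least 2 colors are needed.
2 colors suffice: color a → {1, 4}; color b → {2, 3, 5}. No two adjacent vertices share a color.

2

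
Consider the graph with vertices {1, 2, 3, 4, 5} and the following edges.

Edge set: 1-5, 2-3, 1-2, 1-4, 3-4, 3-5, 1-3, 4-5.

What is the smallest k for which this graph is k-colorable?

4

1, 3, 4, 5 are pairwise adjacent (a clique of size 4), so at least 4 colors are needed.
One proper 4-coloring: 1=a, 2=c, 3=b, 4=c, 5=d. Every edge joins two different colors.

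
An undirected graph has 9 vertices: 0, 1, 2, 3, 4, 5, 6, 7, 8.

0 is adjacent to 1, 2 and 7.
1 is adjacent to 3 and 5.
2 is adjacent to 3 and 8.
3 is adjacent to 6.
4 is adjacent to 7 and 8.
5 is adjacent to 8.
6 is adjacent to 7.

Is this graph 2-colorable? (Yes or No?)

The cycle 8-5-1-0-2-8 has odd length 5, so it cannot be 2-colored; at least 3 colors are needed.
So 2 colors are not enough.

No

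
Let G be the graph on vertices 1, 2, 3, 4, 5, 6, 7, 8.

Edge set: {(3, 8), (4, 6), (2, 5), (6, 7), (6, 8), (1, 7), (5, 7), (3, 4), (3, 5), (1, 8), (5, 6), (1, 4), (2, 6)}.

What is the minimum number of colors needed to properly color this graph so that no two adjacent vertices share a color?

5, 6, 7 are pairwise adjacent, so at least 3 colors are needed.
3 colors suffice: color red → {1, 3, 6}; color blue → {4, 5, 8}; color green → {2, 7}. No two adjacent vertices share a color.

3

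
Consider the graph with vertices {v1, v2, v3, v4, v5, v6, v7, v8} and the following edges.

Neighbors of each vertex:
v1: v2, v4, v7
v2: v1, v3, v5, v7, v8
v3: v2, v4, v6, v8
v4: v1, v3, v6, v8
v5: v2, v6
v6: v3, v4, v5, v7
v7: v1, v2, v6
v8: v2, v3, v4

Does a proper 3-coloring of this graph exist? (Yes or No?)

The chromatic number is 3. v3, v4, v6 are mutually adjacent, so at least 3 colors are needed.
A valid assignment using 3 colors: v1=2, v2=1, v3=3, v4=1, v5=3, v6=2, v7=3, v8=2.
That is already a proper 3-coloring.

Yes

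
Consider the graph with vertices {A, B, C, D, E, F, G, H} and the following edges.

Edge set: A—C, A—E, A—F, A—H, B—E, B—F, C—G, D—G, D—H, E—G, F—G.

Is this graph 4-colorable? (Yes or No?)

Yes

The chromatic number is 3. The cycle D-G-F-A-H-D has odd length 5, so it cannot be 2-colored; at least 3 colors are needed.
A valid assignment using 3 colors: A=1, B=1, C=2, D=2, E=2, F=2, G=1, H=3.
Since 4 ≥ 3, a proper 4-coloring certainly exists.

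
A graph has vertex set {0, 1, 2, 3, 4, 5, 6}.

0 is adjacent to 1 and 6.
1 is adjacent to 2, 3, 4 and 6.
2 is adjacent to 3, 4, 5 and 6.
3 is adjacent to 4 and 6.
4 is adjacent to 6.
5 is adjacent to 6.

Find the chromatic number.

1, 2, 3, 4, 6 are pairwise adjacent (a clique of size 5), so at least 5 colors are needed.
5 colors suffice: color a → {6}; color b → {1, 5}; color c → {0, 2}; color d → {4}; color e → {3}. Every edge joins two different colors.

5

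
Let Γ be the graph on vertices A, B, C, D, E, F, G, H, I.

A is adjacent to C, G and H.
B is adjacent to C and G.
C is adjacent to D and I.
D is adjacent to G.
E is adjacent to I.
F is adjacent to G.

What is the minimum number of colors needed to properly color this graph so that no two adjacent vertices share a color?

B and G are adjacent, so at least 2 colors are needed.
2 colors suffice: A=2, B=2, C=1, D=2, E=1, F=2, G=1, H=1, I=2. No two adjacent vertices share a color.

2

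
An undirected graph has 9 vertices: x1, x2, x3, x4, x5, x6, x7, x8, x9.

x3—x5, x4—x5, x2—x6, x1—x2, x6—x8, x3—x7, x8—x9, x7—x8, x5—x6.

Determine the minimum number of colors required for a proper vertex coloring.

3

The cycle x3-x5-x6-x8-x7-x3 has odd length 5, so it cannot be 2-colored; at least 3 colors are needed.
3 colors suffice: x1=1, x2=2, x3=1, x4=1, x5=2, x6=1, x7=3, x8=2, x9=1. Every edge joins two different colors.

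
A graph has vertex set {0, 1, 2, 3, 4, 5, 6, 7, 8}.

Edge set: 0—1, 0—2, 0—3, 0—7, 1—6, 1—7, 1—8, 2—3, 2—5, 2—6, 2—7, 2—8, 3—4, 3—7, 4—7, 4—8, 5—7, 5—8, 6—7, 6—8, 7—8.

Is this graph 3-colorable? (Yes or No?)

No

0, 2, 3, 7 are pairwise adjacent (a clique of size 4), so at least 4 colors are needed.
So 3 colors are not enough.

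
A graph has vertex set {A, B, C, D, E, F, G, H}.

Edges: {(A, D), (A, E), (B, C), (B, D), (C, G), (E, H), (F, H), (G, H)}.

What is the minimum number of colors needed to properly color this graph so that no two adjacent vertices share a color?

The cycle H-G-C-B-D-A-E-H has odd length 7, so it cannot be 2-colored; at least 3 colors are needed.
3 colors suffice: A=1, B=1, C=3, D=2, E=2, F=2, G=2, H=1. Each edge has distinct colors on its endpoints.

3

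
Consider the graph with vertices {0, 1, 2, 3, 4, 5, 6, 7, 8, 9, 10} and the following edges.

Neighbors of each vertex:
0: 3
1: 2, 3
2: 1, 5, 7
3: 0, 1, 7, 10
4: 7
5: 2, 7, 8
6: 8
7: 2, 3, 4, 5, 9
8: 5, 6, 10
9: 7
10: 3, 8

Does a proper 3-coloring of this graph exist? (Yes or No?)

The chromatic number is 3. 2, 5, 7 are pairwise adjacent, so at least 3 colors are needed.
3 colors suffice: color a → {0, 1, 7, 8}; color b → {3, 4, 5, 6, 9}; color c → {2, 10}.
That is already a proper 3-coloring.

Yes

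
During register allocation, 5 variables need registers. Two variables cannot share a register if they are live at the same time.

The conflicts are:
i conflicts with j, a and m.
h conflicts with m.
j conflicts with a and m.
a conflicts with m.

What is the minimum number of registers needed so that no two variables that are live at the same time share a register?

4

i, j, a, m are mutually in conflict, so at least 4 registers are needed.
Using 4 registers: i=3, h=2, j=2, a=4, m=1. No two conflicting variables share a register.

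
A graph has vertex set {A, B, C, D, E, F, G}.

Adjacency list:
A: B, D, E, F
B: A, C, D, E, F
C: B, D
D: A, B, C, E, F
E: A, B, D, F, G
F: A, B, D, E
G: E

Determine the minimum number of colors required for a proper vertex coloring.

A, B, D, E, F are mutually adjacent (a clique of size 5), so at least 5 colors are needed.
One proper 5-coloring: A=4, B=1, C=2, D=3, E=2, F=5, G=1. No two adjacent vertices share a color.

5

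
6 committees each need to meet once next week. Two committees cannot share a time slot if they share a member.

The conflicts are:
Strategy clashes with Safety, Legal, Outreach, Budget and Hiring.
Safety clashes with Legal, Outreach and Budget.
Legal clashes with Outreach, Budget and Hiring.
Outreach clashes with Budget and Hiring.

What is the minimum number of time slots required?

Strategy, Safety, Legal, Outreach, Budget all conflict with each other, so at least 5 time slots are needed.
5 time slots suffice: time slot 1 → {Legal}; time slot 2 → {Outreach}; time slot 3 → {Strategy}; time slot 4 → {Budget, Hiring}; time slot 5 → {Safety}. Each listed conflict is separated.

5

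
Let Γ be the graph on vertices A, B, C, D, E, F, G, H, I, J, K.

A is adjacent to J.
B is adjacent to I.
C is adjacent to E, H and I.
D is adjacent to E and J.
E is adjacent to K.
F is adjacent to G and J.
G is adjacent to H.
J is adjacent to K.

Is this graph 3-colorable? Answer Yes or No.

The chromatic number is 3. The cycle K-E-C-H-G-F-J-K has odd length 7, so it cannot be 2-colored; at least 3 colors are needed.
3 colors suffice: A=2, B=2, C=2, D=2, E=1, F=2, G=3, H=1, I=1, J=1, K=2.
That is already a proper 3-coloring.

Yes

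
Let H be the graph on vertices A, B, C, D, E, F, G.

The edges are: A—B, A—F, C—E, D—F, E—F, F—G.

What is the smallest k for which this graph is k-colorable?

D and F are adjacent, so at least 2 colors are needed.
2 colors suffice: color 1 → {B, C, F}; color 2 → {A, D, E, G}. No two adjacent vertices share a color.

2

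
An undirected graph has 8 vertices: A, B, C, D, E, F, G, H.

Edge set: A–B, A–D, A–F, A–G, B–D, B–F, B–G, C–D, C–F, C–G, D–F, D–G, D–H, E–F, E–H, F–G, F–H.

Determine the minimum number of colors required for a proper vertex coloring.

5

A, B, D, F, G form a clique, so at least 5 colors are needed.
5 colors suffice: A=4, B=5, C=4, D=2, E=2, F=1, G=3, H=3. No two adjacent vertices share a color.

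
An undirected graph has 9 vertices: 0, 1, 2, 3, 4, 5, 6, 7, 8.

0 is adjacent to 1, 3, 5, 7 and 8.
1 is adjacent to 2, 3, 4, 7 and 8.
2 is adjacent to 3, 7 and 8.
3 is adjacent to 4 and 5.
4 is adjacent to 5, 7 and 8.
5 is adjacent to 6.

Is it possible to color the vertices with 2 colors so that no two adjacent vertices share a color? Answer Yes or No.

No

1, 2, 3 are mutually adjacent, so at least 3 colors are needed.
So 2 colors are not enough.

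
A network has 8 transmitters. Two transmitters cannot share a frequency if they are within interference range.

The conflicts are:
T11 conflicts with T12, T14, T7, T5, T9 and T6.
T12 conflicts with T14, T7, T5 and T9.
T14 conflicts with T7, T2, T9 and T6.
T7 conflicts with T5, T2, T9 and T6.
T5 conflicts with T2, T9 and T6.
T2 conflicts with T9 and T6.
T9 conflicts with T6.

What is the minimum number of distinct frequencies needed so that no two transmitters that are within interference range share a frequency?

5

T11, T12, T14, T7, T9 all conflict with each other, so at least 5 frequencies are needed.
5 frequencies suffice: frequency 1 → {T9}; frequency 2 → {T7}; frequency 3 → {T14, T5}; frequency 4 → {T12, T6}; frequency 5 → {T11, T2}. Every pair that conflicts lands in different frequencies.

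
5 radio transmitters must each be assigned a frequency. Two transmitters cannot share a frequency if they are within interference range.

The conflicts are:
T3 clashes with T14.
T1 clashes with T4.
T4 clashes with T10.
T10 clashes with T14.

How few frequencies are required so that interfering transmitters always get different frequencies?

T4 and T10 conflict, so at least 2 frequencies are needed.
Using 2 frequencies: T3=2, T1=2, T4=1, T10=2, T14=1. Each listed conflict is separated.

2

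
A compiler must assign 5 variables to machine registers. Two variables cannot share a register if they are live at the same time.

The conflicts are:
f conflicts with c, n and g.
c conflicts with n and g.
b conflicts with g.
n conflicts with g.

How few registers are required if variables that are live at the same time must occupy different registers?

4

f, c, n, g are mutually in conflict, so at least 4 registers are needed.
Using 4 registers: f=3, c=4, b=2, n=2, g=1. No two conflicting variables share a register.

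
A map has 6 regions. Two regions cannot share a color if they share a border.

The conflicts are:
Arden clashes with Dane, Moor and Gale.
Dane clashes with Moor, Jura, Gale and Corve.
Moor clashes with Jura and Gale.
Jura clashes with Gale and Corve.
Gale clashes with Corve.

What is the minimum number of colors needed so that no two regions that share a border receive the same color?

Dane, Jura, Gale, Corve are mutually in conflict, so at least 4 colors are needed.
One proper 4-coloring: Arden=4, Dane=1, Moor=3, Jura=4, Gale=2, Corve=3. Every pair that conflicts lands in different colors.

4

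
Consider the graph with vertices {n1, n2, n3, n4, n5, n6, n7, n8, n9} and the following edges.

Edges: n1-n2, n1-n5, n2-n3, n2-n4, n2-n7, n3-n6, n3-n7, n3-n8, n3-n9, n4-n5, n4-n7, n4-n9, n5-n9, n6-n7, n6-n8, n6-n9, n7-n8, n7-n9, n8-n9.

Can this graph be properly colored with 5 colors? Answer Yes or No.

The chromatic number is 5. n3, n6, n7, n8, n9 are pairwise adjacent (a clique of size 5), so at least 5 colors are needed.
One proper 5-coloring: n1=G, n2=B, n3=G, n4=G, n5=R, n6=Y, n7=R, n8=P, n9=B.
That is already a proper 5-coloring.

Yes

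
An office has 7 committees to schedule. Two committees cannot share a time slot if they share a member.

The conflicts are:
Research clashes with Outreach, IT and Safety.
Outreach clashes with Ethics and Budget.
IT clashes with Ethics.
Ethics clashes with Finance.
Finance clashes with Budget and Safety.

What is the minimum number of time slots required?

3

The cycle Finance-Ethics-IT-Research-Safety-Finance has odd length 5, so it cannot be 2-colored; at least 3 time slots are needed.
3 time slots suffice: time slot 1 → {Outreach, IT, Finance}; time slot 2 → {Research, Ethics, Budget}; time slot 3 → {Safety}. Each listed conflict is separated.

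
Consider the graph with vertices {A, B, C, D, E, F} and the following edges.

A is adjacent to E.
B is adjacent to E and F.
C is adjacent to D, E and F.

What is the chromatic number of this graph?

B and F are adjacent, so at least 2 colors are needed.
One proper 2-coloring: A=1, B=1, C=1, D=2, E=2, F=2. Every edge joins two different colors.

2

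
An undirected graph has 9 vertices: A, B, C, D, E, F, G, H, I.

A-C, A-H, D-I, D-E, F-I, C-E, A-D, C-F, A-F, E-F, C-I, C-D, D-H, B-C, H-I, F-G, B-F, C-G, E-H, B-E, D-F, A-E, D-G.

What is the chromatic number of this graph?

A, C, D, E, F are mutually adjacent (a clique of size 5), so at least 5 colors are needed.
One proper 5-coloring: A=5, B=3, C=2, D=3, E=4, F=1, G=4, H=1, I=4. Every edge joins two different colors.

5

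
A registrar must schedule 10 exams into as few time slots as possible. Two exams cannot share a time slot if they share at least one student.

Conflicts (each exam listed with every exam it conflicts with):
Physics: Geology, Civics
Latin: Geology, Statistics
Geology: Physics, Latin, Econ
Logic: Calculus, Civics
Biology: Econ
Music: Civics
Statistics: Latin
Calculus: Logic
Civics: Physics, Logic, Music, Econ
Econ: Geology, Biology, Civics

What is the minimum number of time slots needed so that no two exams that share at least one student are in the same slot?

Physics and Civics conflict, so at least 2 time slots are needed.
2 time slots suffice: time slot 1 → {Geology, Biology, Statistics, Calculus, Civics}; time slot 2 → {Physics, Latin, Logic, Music, Econ}. Every pair that conflicts lands in different time slots.

2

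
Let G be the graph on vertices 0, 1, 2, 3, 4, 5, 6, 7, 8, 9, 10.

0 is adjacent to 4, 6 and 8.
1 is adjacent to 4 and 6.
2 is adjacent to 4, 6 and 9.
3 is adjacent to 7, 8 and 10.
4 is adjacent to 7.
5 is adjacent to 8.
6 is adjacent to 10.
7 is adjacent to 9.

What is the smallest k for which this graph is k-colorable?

3

The cycle 4-0-8-3-7-4 has odd length 5, so it cannot be 2-colored; at least 3 colors are needed.
3 colors suffice: color red → {4, 6, 8, 9}; color blue → {0, 1, 2, 3, 5}; color green → {7, 10}. No two adjacent vertices share a color.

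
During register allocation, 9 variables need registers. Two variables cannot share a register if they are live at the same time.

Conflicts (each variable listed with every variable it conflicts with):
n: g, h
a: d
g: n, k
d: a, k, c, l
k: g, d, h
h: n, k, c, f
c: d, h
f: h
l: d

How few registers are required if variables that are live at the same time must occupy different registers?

2

n and g conflict, so at least 2 registers are needed.
2 registers suffice: register 1 → {g, d, h}; register 2 → {n, a, k, c, f, l}. No two conflicting variables share a register.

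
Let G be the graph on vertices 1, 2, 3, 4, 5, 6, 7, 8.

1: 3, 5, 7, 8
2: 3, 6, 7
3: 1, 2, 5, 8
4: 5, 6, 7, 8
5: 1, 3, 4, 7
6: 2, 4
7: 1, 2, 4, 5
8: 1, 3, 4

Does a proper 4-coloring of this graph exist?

Yes

The chromatic number is 3. 4, 5, 7 are mutually adjacent, so at least 3 colors are needed.
A valid assignment using 3 colors: 1=red, 2=red, 3=blue, 4=red, 5=green, 6=blue, 7=blue, 8=green.
Since 4 ≥ 3, a proper 4-coloring certainly exists.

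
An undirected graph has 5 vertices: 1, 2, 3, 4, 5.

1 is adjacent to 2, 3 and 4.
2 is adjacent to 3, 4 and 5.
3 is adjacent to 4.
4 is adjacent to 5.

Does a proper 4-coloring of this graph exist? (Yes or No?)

The chromatic number is 4. 1, 2, 3, 4 are mutually adjacent (a clique of size 4), so at least 4 colors are needed.
4 colors suffice: 1=c, 2=a, 3=d, 4=b, 5=c.
That is already a proper 4-coloring.

Yes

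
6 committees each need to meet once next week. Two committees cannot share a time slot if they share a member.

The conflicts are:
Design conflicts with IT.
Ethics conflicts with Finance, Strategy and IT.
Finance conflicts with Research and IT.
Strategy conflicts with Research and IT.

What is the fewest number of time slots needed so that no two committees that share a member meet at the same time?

3

Ethics, Finance, IT pairwise conflict, so at least 3 time slots are needed.
A valid assignment using 3 time slots: Design=2, Ethics=3, Finance=2, Strategy=2, Research=1, IT=1. No two conflicting committees share a time slot.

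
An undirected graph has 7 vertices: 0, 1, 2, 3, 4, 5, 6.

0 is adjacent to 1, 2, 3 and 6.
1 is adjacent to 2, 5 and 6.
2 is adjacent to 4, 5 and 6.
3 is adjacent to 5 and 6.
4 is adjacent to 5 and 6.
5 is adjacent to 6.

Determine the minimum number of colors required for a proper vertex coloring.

2, 4, 5, 6 are mutually adjacent (a clique of size 4), so at least 4 colors are needed.
4 colors suffice: color a → {6}; color b → {2, 3}; color c → {0, 5}; color d → {1, 4}. Every edge joins two different colors.

4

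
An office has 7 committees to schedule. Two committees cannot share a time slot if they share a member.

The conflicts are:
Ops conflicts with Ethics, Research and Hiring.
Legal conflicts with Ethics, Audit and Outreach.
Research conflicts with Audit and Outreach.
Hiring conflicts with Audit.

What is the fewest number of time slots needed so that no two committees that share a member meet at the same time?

3

The cycle Ethics-Ops-Hiring-Audit-Legal-Ethics has odd length 5, so it cannot be 2-colored; at least 3 time slots are needed.
A valid assignment using 3 time slots: Ops=1, Legal=1, Ethics=2, Research=2, Hiring=2, Audit=3, Outreach=3. Every pair that conflicts lands in different time slots.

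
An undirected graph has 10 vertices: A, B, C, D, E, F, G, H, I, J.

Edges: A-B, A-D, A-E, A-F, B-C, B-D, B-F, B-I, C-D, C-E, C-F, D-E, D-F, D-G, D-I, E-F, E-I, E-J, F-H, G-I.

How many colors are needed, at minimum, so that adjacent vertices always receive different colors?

C, D, E, F form a clique, so at least 4 colors are needed.
A valid assignment using 4 colors: A=4, B=3, C=4, D=1, E=3, F=2, G=3, H=1, I=2, J=1. Every edge joins two different colors.

4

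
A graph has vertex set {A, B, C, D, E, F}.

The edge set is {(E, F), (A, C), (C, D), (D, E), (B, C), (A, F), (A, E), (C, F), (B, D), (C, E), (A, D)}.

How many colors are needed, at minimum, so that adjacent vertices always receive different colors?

A, C, D, E are pairwise adjacent (a clique of size 4), so at least 4 colors are needed.
4 colors suffice: color red → {C}; color blue → {D, F}; color green → {A, B}; color yellow → {E}. Every edge joins two different colors.

4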